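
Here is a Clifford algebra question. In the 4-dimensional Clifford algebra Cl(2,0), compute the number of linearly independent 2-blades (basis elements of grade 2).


Number of grade-k basis blades in Cl(p,q) with n = p + q is C(n, k).
n = 2 + 0 = 2
C(2, 2) = 2! / (2! * 0!)
= 2 / (2 * 1)
= 1


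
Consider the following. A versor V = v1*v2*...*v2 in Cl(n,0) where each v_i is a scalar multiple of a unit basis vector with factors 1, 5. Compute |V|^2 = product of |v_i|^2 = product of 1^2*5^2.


Each vector v_i has |v_i|^2 = s_i^2
Squared scales: 1^2 = 1, 5^2 = 25
|V|^2 = 1 * 25
= 25


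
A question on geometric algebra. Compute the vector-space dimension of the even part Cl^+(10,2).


Even subalgebra dimension = 2^(n-1)
n = 10 + 2 = 12
2^(12 - 1) = 2^11 = 2048
Verification: sum of C(12,k) for even k = 1 + 66 + 495 + 924 + 495 + 66 + 1 = 2048
Result = 2048


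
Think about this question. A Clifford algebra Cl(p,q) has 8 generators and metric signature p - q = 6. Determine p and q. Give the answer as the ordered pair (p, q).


We need p + q = 8 and p - q = 6.
Adding: 2p = 8 + 6 = 14, so p = 7.
Then q = 8 - 7 = 1.
(p, q) = (7, 1)


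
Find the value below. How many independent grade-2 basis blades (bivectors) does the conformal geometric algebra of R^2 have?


The conformal model of R^2 uses Cl(3,1) with m = 2 + 2 = 4 generators.
Number of grade-2 blades = C(m, 2) = C(4, 2)
= 4*3/2 = 6


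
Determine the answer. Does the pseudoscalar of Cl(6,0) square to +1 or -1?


The pseudoscalar I = e1...e_n (product of all n generators) of Cl(p,q) satisfies I^2 = (-1)^(q + n(n-1)/2).
p = 6, q = 0, n = p + q = 6
n(n-1)/2 = 6 * 5 / 2 = 15
Exponent = q + n(n-1)/2 = 0 + 15 = 15
I^2 = (-1)^15 = -1


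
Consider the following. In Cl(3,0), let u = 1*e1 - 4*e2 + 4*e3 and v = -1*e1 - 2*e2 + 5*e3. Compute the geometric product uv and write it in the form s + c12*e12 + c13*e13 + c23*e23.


In Cl(3,0): e_i^2 = 1, e_ie_j = -e_je_i for i != j.
Scalar part = u . v = 1*(-1) + (-4)*(-2) + 4*5
= -1 + 8 + 20 = 27
e12 coeff = 1*(-2) - (-4)*(-1) = -2 - 4 = -6
e13 coeff = 1*5 - 4*(-1) = 5 - (-4) = 9
e23 coeff = (-4)*5 - 4*(-2) = -20 - (-8) = -12
uv = 27 - 6*e12 + 9*e13 - 12*e23


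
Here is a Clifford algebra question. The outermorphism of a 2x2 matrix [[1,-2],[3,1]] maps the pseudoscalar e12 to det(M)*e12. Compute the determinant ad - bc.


The outermorphism of a linear map f sends e1^e2 to f(e1)^f(e2).
f(e1) = 1*e1 + 3*e2
f(e2) = -2*e1 + 1*e2
f(e1) ^ f(e2) = (1*e1 + 3*e2) ^ (-2*e1 + 1*e2)
= 1*1*e12 + 3*(-2)*e21
= (1 - (-6))*e12
= 7*e12
Coefficient = 7


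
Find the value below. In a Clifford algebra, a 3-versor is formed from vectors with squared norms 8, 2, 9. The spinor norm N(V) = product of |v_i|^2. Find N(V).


Spinor norm N(V) = |v1|^2 * |v2|^2 * ... * |v3|^2
= 8 * 2 * 9
Running product: 8, 16, 144
N(V) = 144


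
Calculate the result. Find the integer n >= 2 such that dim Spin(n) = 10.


dim Spin(n) = dim so(n) = n(n-1)/2.
Solve n(n-1)/2 = 10, i.e. n^2 - n - 20 = 0.
Discriminant = 1 + 8*10 = 81
n = (1 + sqrt(81))/2 = (1 + 9)/2 = 5


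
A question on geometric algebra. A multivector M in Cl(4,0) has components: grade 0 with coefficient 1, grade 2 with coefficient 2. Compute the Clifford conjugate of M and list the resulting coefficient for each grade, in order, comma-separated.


Clifford conjugate sign for grade k: (-1)^(k(k+1)/2)
Grade 0: (-1)^(0*1/2) = (-1)^0 = 1, coeff 1 -> 1
Grade 2: (-1)^(2*3/2) = (-1)^3 = -1, coeff 2 -> -2
Conjugated coefficients: 1, -2


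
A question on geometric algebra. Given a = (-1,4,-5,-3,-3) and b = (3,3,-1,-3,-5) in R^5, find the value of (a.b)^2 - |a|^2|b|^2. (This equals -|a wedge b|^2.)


a . b = (-1)*3 + 4*3 + (-5)*(-1) + (-3)*(-3) + (-3)*(-5)
= -3 + 12 + 5 + 9 + 15 = 38
|a|^2 = (-1)^2 + 4^2 + (-5)^2 + (-3)^2 + (-3)^2 = 60
|b|^2 = 3^2 + 3^2 + (-1)^2 + (-3)^2 + (-5)^2 = 53
(a.b)^2 = 38^2 = 1444
|a|^2 * |b|^2 = 60 * 53 = 3180
Result = 1444 - 3180 = -1736


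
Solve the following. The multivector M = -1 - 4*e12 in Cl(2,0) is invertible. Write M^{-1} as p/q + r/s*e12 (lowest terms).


M = -1 - 4*e12, where e12^2 = -1.
Since M commutes with its reverse ~M = a - b*e12, M * ~M = a^2 - b^2*e12^2 = a^2 + b^2.
So M^{-1} = ~M / (a^2 + b^2) = (a - b*e12)/(a^2 + b^2).
a^2 + b^2 = 1 + 16 = 17
Scalar part = -1/17 = -1/17
Bivector coeff = 4/17 = 4/17
M^{-1} = -1/17 + 4/17*e12


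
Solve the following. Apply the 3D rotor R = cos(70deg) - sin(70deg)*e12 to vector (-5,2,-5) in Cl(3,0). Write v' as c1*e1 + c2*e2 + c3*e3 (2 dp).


Rotor R = cos(70deg) - sin(70deg)*e12
Rotation angle theta = 2 * 70 = 140 degrees in the e12 plane (e1 -> e2).
The component perpendicular to the plane (e3) is invariant: v'_3 = v3 = -5.00
cos(140deg) = -0.7660, sin(140deg) = 0.6428
v'_1 = v1*cos(theta) - v2*sin(theta) = -5*(-0.7660) - 2*0.6428 = 2.54
v'_2 = v1*sin(theta) + v2*cos(theta) = -5*0.6428 + 2*(-0.7660) = -4.75
v' = 2.54*e1 - 4.75*e2 - 5.00*e3


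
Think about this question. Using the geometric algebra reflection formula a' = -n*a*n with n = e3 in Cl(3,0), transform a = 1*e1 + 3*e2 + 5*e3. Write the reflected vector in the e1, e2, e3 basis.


Reflection formula: a' = -n*a*n, with n = e3 (unit vector, n^2 = 1).
For reflection through hyperplane perp to e3:
The component along e3 flips sign, others stay.
a = (1, 3, 5)
a' = (1, 3, -5)
a' = 1*e1 + 3*e2 - 5*e3


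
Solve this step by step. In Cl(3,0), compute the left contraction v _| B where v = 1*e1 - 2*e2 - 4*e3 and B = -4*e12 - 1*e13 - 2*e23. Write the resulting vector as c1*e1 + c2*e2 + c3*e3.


Left contraction v _| B = <vB>_1 (grade-1 part of the geometric product vB).
Using e1_|e12 = e2, e2_|e12 = -e1, e1_|e13 = e3, e3_|e13 = -e1, e2_|e23 = e3, e3_|e23 = -e2:
e1 coeff: -v2*b12 - v3*b13 = -(-2)*(-4) - (-4)*(-1) = -12
e2 coeff: v1*b12 - v3*b23 = (1)*(-4) - (-4)*(-2) = -12
e3 coeff: v1*b13 + v2*b23 = (1)*(-1) + (-2)*(-2) = 3
v _| B = -12*e1 - 12*e2 + 3*e3


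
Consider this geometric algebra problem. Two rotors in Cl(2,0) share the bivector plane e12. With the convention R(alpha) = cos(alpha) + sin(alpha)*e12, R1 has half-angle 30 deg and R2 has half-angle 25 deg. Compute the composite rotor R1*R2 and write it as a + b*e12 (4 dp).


Same-plane rotors commute and their half-angles add:
R1*R2 = cos(a1 + a2) + sin(a1 + a2)*e12.
a1 + a2 = 30 + 25 = 55 deg
cos(55 deg) = 0.5736
sin(55 deg) = 0.8192
R1*R2 = 0.5736 + 0.8192*e12


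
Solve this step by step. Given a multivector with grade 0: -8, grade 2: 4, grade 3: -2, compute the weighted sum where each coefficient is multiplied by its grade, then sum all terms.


Grade-weighted sum = sum of grade_k * coefficient_k
0*(-8) = 0
2*4 = 8
3*(-2) = -6
Total = 0 + 8 + (-6) = 2


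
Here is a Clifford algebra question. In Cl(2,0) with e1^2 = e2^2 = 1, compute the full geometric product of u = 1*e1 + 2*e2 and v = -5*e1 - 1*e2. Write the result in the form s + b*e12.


Expand: (1*e1 + 2*e2)(-5*e1 - 1*e2)
= 1*(-5)*e1e1 + 1*(-1)*e1e2 + 2*(-5)*e2e1 + 2*(-1)*e2e2
Using e1^2 = e2^2 = 1, e2e1 = -e1e2:
Scalar part s = 1*(-5) + 2*(-1) = -5 + (-2) = -7
Bivector part b = 1*(-1) - 2*(-5) = -1 - (-10) = 9
uv = -7 + 9*e12


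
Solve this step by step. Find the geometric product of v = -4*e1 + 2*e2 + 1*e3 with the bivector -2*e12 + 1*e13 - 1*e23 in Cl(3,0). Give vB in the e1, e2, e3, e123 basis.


vB has grade-1 (vector) and grade-3 (trivector) parts: vB = (v _| B) + (v ^ B).
Vector part <vB>_1:
  e1: -v2*b12 - v3*b13 = -(2)*(-2) - (1)*(1) = 3
  e2: v1*b12 - v3*b23 = (-4)*(-2) - (1)*(-1) = 9
  e3: v1*b13 + v2*b23 = (-4)*(1) + (2)*(-1) = -6
Trivector part <vB>_3:
  e123: v1*b23 - v2*b13 + v3*b12 = (-4)*(-1) - (2)*(1) + (1)*(-2) = 0
vB = 3*e1 + 9*e2 - 6*e3 + 0*e123


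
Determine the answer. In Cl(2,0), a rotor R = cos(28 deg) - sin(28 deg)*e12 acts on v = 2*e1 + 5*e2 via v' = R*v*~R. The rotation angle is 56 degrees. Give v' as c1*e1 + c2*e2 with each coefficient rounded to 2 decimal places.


Rotor R = cos(28deg) - sin(28deg)*e12
Rotation angle theta = 2 * 28 = 56 degrees
v' = R*v*~R rotates v by theta.
cos(56deg) = 0.5592, sin(56deg) = 0.8290
v'_1 = 2*cos(56deg) - 5*sin(56deg)
= 2*0.5592 - 5*0.8290
= -3.03
v'_2 = 2*sin(56deg) + 5*cos(56deg)
= 2*0.8290 + 5*0.5592
= 4.45
v' = -3.03*e1 + 4.45*e2


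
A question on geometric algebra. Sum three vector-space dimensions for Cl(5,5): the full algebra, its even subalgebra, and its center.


n = 5 + 5 = 10
Total dim = 2^10 = 1024
Even subalgebra dim = 2^9 = 512
n is even, so center dim = 1
Sum = 1024 + 512 + 1 = 1537


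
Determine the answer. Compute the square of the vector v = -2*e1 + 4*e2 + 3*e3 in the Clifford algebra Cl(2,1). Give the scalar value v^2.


v^2 = sum of c_i^2 * e_i^2
Positive signature terms (e_i^2 = +1): (-2)^2 + 4^2 = 20
Negative signature terms (e_j^2 = -1): 3^2 = 9
v^2 = 20 - 9 = 11


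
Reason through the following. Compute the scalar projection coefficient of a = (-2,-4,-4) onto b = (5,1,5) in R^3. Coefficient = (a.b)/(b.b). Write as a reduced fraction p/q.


Projection coefficient = (a . b) / (b . b)
a . b = (-2)*5 + (-4)*1 + (-4)*5
= -10 + (-4) + (-20) = -34
b . b = 5^2 + 1^2 + 5^2
= 25 + 1 + 25 = 51
Coefficient = -34/51
In lowest terms: -2/3


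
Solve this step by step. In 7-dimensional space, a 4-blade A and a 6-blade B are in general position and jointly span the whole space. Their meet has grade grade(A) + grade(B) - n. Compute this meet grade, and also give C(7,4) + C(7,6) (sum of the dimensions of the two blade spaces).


Meet grade = grade(A) + grade(B) - n
= 4 + 6 - 7 = 3
C(7,4) = 35
C(7,6) = 7
dim_A + dim_B = 35 + 7 = 42


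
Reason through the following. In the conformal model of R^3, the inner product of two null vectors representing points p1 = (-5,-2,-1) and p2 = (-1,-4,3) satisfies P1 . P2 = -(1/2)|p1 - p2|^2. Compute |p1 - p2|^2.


p1 - p2 = (-4, 2, -4)
|p1 - p2|^2 = (-4)^2 + 2^2 + (-4)^2
= 16 + 4 + 16
= 36


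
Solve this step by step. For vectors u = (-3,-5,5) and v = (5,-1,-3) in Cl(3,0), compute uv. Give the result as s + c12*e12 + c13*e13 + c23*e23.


In Cl(3,0): e_i^2 = 1, e_ie_j = -e_je_i for i != j.
Scalar part = u . v = (-3)*5 + (-5)*(-1) + 5*(-3)
= -15 + 5 + (-15) = -25
e12 coeff = (-3)*(-1) - (-5)*5 = 3 - (-25) = 28
e13 coeff = (-3)*(-3) - 5*5 = 9 - 25 = -16
e23 coeff = (-5)*(-3) - 5*(-1) = 15 - (-5) = 20
uv = -25 + 28*e12 - 16*e13 + 20*e23


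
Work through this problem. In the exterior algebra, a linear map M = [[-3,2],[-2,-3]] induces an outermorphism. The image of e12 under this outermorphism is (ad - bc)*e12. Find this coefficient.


The outermorphism of a linear map f sends e1^e2 to f(e1)^f(e2).
f(e1) = -3*e1 - 2*e2
f(e2) = 2*e1 - 3*e2
f(e1) ^ f(e2) = (-3*e1 - 2*e2) ^ (2*e1 - 3*e2)
= (-3)*(-3)*e12 + (-2)*2*e21
= (9 - (-4))*e12
= 13*e12
Coefficient = 13


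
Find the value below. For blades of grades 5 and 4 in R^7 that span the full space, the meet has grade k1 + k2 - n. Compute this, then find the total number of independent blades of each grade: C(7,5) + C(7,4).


Meet grade = grade(A) + grade(B) - n
= 5 + 4 - 7 = 2
C(7,5) = 21
C(7,4) = 35
dim_A + dim_B = 21 + 35 = 56


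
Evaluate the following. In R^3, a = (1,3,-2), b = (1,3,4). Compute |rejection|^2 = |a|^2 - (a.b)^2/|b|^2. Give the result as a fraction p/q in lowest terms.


|a|^2 = 1^2 + 3^2 + (-2)^2 = 14
|b|^2 = 1^2 + 3^2 + 4^2 = 26
a . b = 1*1 + 3*3 + (-2)*4 = 2
(a.b)^2 = 2^2 = 4
|rej|^2 = 14 - 4/26
= (364 - 4)/26
= 360/26
In lowest terms: 180/13


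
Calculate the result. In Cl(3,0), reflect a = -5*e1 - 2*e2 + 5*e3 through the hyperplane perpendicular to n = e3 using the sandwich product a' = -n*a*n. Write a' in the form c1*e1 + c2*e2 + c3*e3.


Reflection formula: a' = -n*a*n, with n = e3 (unit vector, n^2 = 1).
For reflection through hyperplane perp to e3:
The component along e3 flips sign, others stay.
a = (-5, -2, 5)
a' = (-5, -2, -5)
a' = -5*e1 - 2*e2 - 5*e3


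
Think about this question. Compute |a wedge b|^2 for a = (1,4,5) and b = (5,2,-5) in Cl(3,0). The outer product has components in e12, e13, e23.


a wedge b = (a1*b2 - a2*b1)*e12 + (a1*b3 - a3*b1)*e13 + (a2*b3 - a3*b2)*e23
e12 coeff: 1*2 - 4*5 = 2 - 20 = -18
e13 coeff: 1*(-5) - 5*5 = -5 - 25 = -30
e23 coeff: 4*(-5) - 5*2 = -20 - 10 = -30
|a wedge b|^2 = (-18)^2 + (-30)^2 + (-30)^2
= 324 + 900 + 900
= 2124


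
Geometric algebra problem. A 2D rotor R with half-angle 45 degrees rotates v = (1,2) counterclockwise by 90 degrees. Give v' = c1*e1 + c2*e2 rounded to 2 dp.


Rotor R = cos(45deg) - sin(45deg)*e12
Rotation angle theta = 2 * 45 = 90 degrees
v' = R*v*~R rotates v by theta.
cos(90deg) = 0.0000, sin(90deg) = 1.0000
v'_1 = 1*cos(90deg) - 2*sin(90deg)
= 1*0.0000 - 2*1.0000
= -2.00
v'_2 = 1*sin(90deg) + 2*cos(90deg)
= 1*1.0000 + 2*0.0000
= 1.00
v' = -2.00*e1 + 1.00*e2


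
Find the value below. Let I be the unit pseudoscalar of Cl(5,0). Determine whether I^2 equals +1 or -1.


The pseudoscalar I = e1...e_n (product of all n generators) of Cl(p,q) satisfies I^2 = (-1)^(q + n(n-1)/2).
p = 5, q = 0, n = p + q = 5
n(n-1)/2 = 5 * 4 / 2 = 10
Exponent = q + n(n-1)/2 = 0 + 10 = 10
I^2 = (-1)^10 = +1


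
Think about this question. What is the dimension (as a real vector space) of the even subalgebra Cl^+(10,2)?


Even subalgebra dimension = 2^(n-1)
n = 10 + 2 = 12
2^(12 - 1) = 2^11 = 2048
Verification: sum of C(12,k) for even k = 1 + 66 + 495 + 924 + 495 + 66 + 1 = 2048
Result = 2048


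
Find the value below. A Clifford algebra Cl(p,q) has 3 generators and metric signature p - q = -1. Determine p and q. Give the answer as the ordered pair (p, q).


We need p + q = 3 and p - q = -1.
Adding: 2p = 3 + (-1) = 2, so p = 1.
Then q = 3 - 1 = 2.
(p, q) = (1, 2)


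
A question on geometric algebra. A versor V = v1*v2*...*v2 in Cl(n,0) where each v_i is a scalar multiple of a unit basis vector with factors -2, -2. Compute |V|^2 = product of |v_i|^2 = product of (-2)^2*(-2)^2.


Each vector v_i has |v_i|^2 = s_i^2
Squared scales: (-2)^2 = 4, (-2)^2 = 4
|V|^2 = 4 * 4
= 16


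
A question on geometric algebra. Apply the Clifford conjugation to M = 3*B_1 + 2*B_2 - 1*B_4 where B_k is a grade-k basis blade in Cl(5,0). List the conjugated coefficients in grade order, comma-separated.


Clifford conjugate sign for grade k: (-1)^(k(k+1)/2)
Grade 1: (-1)^(1*2/2) = (-1)^1 = -1, coeff 3 -> -3
Grade 2: (-1)^(2*3/2) = (-1)^3 = -1, coeff 2 -> -2
Grade 4: (-1)^(4*5/2) = (-1)^10 = 1, coeff -1 -> -1
Conjugated coefficients: -3, -2, -1


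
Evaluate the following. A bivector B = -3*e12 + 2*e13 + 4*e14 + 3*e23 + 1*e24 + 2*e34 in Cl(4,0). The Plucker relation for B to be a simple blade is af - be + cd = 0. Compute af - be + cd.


Plucker relation: af - be + cd
a*f = (-3)*2 = -6
b*e = 2*1 = 2
c*d = 4*3 = 12
af - be + cd = -6 - 2 + 12
= 4


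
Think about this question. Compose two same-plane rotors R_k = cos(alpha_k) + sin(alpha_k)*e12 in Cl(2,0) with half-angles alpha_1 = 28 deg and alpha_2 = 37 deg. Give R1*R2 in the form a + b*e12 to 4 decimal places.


Same-plane rotors commute and their half-angles add:
R1*R2 = cos(a1 + a2) + sin(a1 + a2)*e12.
a1 + a2 = 28 + 37 = 65 deg
cos(65 deg) = 0.4226
sin(65 deg) = 0.9063
R1*R2 = 0.4226 + 0.9063*e12


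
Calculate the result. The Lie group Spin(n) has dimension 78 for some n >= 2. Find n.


dim Spin(n) = dim so(n) = n(n-1)/2.
Solve n(n-1)/2 = 78, i.e. n^2 - n - 156 = 0.
Discriminant = 1 + 8*78 = 625
n = (1 + sqrt(625))/2 = (1 + 25)/2 = 13


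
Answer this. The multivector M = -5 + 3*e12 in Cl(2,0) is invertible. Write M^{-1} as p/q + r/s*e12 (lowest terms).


M = -5 + 3*e12, where e12^2 = -1.
Since M commutes with its reverse ~M = a - b*e12, M * ~M = a^2 - b^2*e12^2 = a^2 + b^2.
So M^{-1} = ~M / (a^2 + b^2) = (a - b*e12)/(a^2 + b^2).
a^2 + b^2 = 25 + 9 = 34
Scalar part = -5/34 = -5/34
Bivector coeff = -3/34 = -3/34
M^{-1} = -5/34 - 3/34*e12


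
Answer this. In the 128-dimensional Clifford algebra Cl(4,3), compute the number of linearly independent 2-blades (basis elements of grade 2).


Number of grade-k basis blades in Cl(p,q) with n = p + q is C(n, k).
n = 4 + 3 = 7
C(7, 2) = 7! / (2! * 5!)
= 5040 / (2 * 120)
= 21


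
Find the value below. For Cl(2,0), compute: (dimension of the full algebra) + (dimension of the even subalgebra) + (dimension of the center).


n = 2 + 0 = 2
Total dim = 2^2 = 4
Even subalgebra dim = 2^1 = 2
n is even, so center dim = 1
Sum = 4 + 2 + 1 = 7


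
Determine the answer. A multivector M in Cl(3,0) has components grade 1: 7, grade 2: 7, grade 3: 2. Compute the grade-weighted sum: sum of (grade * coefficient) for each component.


Grade-weighted sum = sum of grade_k * coefficient_k
1*7 = 7
2*7 = 14
3*2 = 6
Total = 7 + 14 + 6 = 27


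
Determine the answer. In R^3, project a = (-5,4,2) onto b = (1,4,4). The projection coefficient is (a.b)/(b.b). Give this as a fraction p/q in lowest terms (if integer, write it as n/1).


Projection coefficient = (a . b) / (b . b)
a . b = (-5)*1 + 4*4 + 2*4
= -5 + 16 + 8 = 19
b . b = 1^2 + 4^2 + 4^2
= 1 + 16 + 16 = 33
Coefficient = 19/33
In lowest terms: 19/33


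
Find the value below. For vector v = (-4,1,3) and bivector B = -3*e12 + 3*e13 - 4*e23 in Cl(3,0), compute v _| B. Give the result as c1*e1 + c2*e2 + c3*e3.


Left contraction v _| B = <vB>_1 (grade-1 part of the geometric product vB).
Using e1_|e12 = e2, e2_|e12 = -e1, e1_|e13 = e3, e3_|e13 = -e1, e2_|e23 = e3, e3_|e23 = -e2:
e1 coeff: -v2*b12 - v3*b13 = -(1)*(-3) - (3)*(3) = -6
e2 coeff: v1*b12 - v3*b23 = (-4)*(-3) - (3)*(-4) = 24
e3 coeff: v1*b13 + v2*b23 = (-4)*(3) + (1)*(-4) = -16
v _| B = -6*e1 + 24*e2 - 16*e3


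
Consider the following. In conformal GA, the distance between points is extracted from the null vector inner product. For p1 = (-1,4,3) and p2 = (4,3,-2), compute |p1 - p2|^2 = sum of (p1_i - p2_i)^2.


p1 - p2 = (-5, 1, 5)
|p1 - p2|^2 = (-5)^2 + 1^2 + 5^2
= 25 + 1 + 25
= 51


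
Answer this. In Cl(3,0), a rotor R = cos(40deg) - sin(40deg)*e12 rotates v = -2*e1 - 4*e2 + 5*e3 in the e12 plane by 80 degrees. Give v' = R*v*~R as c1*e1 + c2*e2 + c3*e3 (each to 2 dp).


Rotor R = cos(40deg) - sin(40deg)*e12
Rotation angle theta = 2 * 40 = 80 degrees in the e12 plane (e1 -> e2).
The component perpendicular to the plane (e3) is invariant: v'_3 = v3 = 5.00
cos(80deg) = 0.1736, sin(80deg) = 0.9848
v'_1 = v1*cos(theta) - v2*sin(theta) = -2*0.1736 - (-4)*0.9848 = 3.59
v'_2 = v1*sin(theta) + v2*cos(theta) = -2*0.9848 + (-4)*0.1736 = -2.66
v' = 3.59*e1 - 2.66*e2 + 5.00*e3


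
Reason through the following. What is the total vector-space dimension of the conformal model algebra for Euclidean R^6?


The conformal model of R^6 uses Cl(7,1): the 6 Euclidean generators plus two extra orthogonal generators e+ (e+^2 = +1) and e- (e-^2 = -1), from which the null vectors e0, einf are built.
Number of generators m = 6 + 2 = 8.
dim Cl(p,q) = 2^m = 2^8 = 256


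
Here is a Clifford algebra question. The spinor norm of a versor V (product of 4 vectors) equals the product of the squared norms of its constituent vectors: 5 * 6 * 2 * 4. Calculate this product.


Spinor norm N(V) = |v1|^2 * |v2|^2 * ... * |v4|^2
= 5 * 6 * 2 * 4
Running product: 5, 30, 60, 240
N(V) = 240


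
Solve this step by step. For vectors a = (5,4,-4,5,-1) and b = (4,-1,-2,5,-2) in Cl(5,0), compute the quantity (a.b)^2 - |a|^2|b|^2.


a . b = 5*4 + 4*(-1) + (-4)*(-2) + 5*5 + (-1)*(-2)
= 20 + (-4) + 8 + 25 + 2 = 51
|a|^2 = 5^2 + 4^2 + (-4)^2 + 5^2 + (-1)^2 = 83
|b|^2 = 4^2 + (-1)^2 + (-2)^2 + 5^2 + (-2)^2 = 50
(a.b)^2 = 51^2 = 2601
|a|^2 * |b|^2 = 83 * 50 = 4150
Result = 2601 - 4150 = -1549


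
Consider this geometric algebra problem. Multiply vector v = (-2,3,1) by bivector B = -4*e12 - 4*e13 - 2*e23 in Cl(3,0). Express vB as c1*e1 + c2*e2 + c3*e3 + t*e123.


vB has grade-1 (vector) and grade-3 (trivector) parts: vB = (v _| B) + (v ^ B).
Vector part <vB>_1:
  e1: -v2*b12 - v3*b13 = -(3)*(-4) - (1)*(-4) = 16
  e2: v1*b12 - v3*b23 = (-2)*(-4) - (1)*(-2) = 10
  e3: v1*b13 + v2*b23 = (-2)*(-4) + (3)*(-2) = 2
Trivector part <vB>_3:
  e123: v1*b23 - v2*b13 + v3*b12 = (-2)*(-2) - (3)*(-4) + (1)*(-4) = 12
vB = 16*e1 + 10*e2 + 2*e3 + 12*e123


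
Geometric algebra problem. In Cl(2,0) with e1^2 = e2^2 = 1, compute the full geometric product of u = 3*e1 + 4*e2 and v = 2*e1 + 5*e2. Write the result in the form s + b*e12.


Expand: (3*e1 + 4*e2)(2*e1 + 5*e2)
= 3*2*e1e1 + 3*5*e1e2 + 4*2*e2e1 + 4*5*e2e2
Using e1^2 = e2^2 = 1, e2e1 = -e1e2:
Scalar part s = 3*2 + 4*5 = 6 + 20 = 26
Bivector part b = 3*5 - 4*2 = 15 - 8 = 7
uv = 26 + 7*e12


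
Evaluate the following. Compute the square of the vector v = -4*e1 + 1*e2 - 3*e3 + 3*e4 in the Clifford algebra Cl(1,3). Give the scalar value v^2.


v^2 = sum of c_i^2 * e_i^2
Positive signature terms (e_i^2 = +1): (-4)^2 = 16
Negative signature terms (e_j^2 = -1): 1^2 + (-3)^2 + 3^2 = 19
v^2 = 16 - 19 = -3


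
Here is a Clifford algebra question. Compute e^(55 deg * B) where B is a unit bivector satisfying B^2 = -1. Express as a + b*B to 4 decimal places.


For a unit bivector B with B^2 = -1, the exponential series gives
e^(theta*B) = cos(theta) + sin(theta)*B (the GA analogue of Euler's formula).
theta = 55 degrees = 0.959931 rad
cos(55 deg) = 0.5736
sin(55 deg) = 0.8192
exp(theta*B) = 0.5736 + 0.8192*B


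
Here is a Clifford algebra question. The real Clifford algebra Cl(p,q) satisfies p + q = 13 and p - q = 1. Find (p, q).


We need p + q = 13 and p - q = 1.
Adding: 2p = 13 + 1 = 14, so p = 7.
Then q = 13 - 7 = 6.
(p, q) = (7, 6)


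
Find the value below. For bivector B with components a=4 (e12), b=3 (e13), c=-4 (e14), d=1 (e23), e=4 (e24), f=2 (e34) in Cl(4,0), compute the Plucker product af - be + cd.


Plucker relation: af - be + cd
a*f = 4*2 = 8
b*e = 3*4 = 12
c*d = (-4)*1 = -4
af - be + cd = 8 - 12 + (-4)
= -8


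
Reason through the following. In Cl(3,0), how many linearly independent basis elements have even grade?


Even subalgebra dimension = 2^(n-1)
n = 3 + 0 = 3
2^(3 - 1) = 2^2 = 4
Verification: sum of C(3,k) for even k = 1 + 3 = 4
Result = 4


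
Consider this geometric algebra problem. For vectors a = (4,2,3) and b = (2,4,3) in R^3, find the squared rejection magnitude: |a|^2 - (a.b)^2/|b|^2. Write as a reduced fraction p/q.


|a|^2 = 4^2 + 2^2 + 3^2 = 29
|b|^2 = 2^2 + 4^2 + 3^2 = 29
a . b = 4*2 + 2*4 + 3*3 = 25
(a.b)^2 = 25^2 = 625
|rej|^2 = 29 - 625/29
= (841 - 625)/29
= 216/29
In lowest terms: 216/29


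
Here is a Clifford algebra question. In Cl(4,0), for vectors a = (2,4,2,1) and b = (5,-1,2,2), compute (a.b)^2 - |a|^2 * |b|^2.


a . b = 2*5 + 4*(-1) + 2*2 + 1*2
= 10 + (-4) + 4 + 2 = 12
|a|^2 = 2^2 + 4^2 + 2^2 + 1^2 = 25
|b|^2 = 5^2 + (-1)^2 + 2^2 + 2^2 = 34
(a.b)^2 = 12^2 = 144
|a|^2 * |b|^2 = 25 * 34 = 850
Result = 144 - 850 = -706


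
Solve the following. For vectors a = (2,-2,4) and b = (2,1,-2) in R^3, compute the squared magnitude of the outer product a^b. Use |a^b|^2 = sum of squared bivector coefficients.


a wedge b = (a1*b2 - a2*b1)*e12 + (a1*b3 - a3*b1)*e13 + (a2*b3 - a3*b2)*e23
e12 coeff: 2*1 - (-2)*2 = 2 - (-4) = 6
e13 coeff: 2*(-2) - 4*2 = -4 - 8 = -12
e23 coeff: (-2)*(-2) - 4*1 = 4 - 4 = 0
|a wedge b|^2 = 6^2 + (-12)^2 + 0^2
= 36 + 144 + 0
= 180


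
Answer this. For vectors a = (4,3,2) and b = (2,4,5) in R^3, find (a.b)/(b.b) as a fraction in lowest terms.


Projection coefficient = (a . b) / (b . b)
a . b = 4*2 + 3*4 + 2*5
= 8 + 12 + 10 = 30
b . b = 2^2 + 4^2 + 5^2
= 4 + 16 + 25 = 45
Coefficient = 30/45
In lowest terms: 2/3


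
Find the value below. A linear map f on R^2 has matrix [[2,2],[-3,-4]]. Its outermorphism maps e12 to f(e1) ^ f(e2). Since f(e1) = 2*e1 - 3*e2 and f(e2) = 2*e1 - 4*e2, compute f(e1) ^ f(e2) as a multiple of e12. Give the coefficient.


The outermorphism of a linear map f sends e1^e2 to f(e1)^f(e2).
f(e1) = 2*e1 - 3*e2
f(e2) = 2*e1 - 4*e2
f(e1) ^ f(e2) = (2*e1 - 3*e2) ^ (2*e1 - 4*e2)
= 2*(-4)*e12 + (-3)*2*e21
= (-8 - (-6))*e12
= -2*e12
Coefficient = -2


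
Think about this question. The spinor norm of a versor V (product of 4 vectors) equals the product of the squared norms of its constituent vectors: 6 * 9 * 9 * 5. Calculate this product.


Spinor norm N(V) = |v1|^2 * |v2|^2 * ... * |v4|^2
= 6 * 9 * 9 * 5
Running product: 6, 54, 486, 2430
N(V) = 2430


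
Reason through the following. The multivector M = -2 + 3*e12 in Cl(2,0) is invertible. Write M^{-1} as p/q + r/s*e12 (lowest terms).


M = -2 + 3*e12, where e12^2 = -1.
Since M commutes with its reverse ~M = a - b*e12, M * ~M = a^2 - b^2*e12^2 = a^2 + b^2.
So M^{-1} = ~M / (a^2 + b^2) = (a - b*e12)/(a^2 + b^2).
a^2 + b^2 = 4 + 9 = 13
Scalar part = -2/13 = -2/13
Bivector coeff = -3/13 = -3/13
M^{-1} = -2/13 - 3/13*e12


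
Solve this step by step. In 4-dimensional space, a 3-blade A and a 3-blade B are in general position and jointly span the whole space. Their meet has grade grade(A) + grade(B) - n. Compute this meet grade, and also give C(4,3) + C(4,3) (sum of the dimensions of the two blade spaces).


Meet grade = grade(A) + grade(B) - n
= 3 + 3 - 4 = 2
C(4,3) = 4
C(4,3) = 4
dim_A + dim_B = 4 + 4 = 8


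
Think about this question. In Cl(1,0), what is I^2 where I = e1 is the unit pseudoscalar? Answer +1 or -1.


The pseudoscalar I = e1...e_n (product of all n generators) of Cl(p,q) satisfies I^2 = (-1)^(q + n(n-1)/2).
p = 1, q = 0, n = p + q = 1
n(n-1)/2 = 1 * 0 / 2 = 0
Exponent = q + n(n-1)/2 = 0 + 0 = 0
I^2 = (-1)^0 = +1


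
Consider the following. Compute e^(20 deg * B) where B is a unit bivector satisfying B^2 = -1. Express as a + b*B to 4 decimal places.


For a unit bivector B with B^2 = -1, the exponential series gives
e^(theta*B) = cos(theta) + sin(theta)*B (the GA analogue of Euler's formula).
theta = 20 degrees = 0.349066 rad
cos(20 deg) = 0.9397
sin(20 deg) = 0.3420
exp(theta*B) = 0.9397 + 0.3420*B


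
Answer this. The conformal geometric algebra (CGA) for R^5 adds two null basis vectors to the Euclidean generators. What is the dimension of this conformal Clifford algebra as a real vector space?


The conformal model of R^5 uses Cl(6,1): the 5 Euclidean generators plus two extra orthogonal generators e+ (e+^2 = +1) and e- (e-^2 = -1), from which the null vectors e0, einf are built.
Number of generators m = 5 + 2 = 7.
dim Cl(p,q) = 2^m = 2^7 = 128


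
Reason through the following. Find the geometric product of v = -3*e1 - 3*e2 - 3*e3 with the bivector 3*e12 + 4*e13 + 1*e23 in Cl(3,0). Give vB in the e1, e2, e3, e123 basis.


vB has grade-1 (vector) and grade-3 (trivector) parts: vB = (v _| B) + (v ^ B).
Vector part <vB>_1:
  e1: -v2*b12 - v3*b13 = -(-3)*(3) - (-3)*(4) = 21
  e2: v1*b12 - v3*b23 = (-3)*(3) - (-3)*(1) = -6
  e3: v1*b13 + v2*b23 = (-3)*(4) + (-3)*(1) = -15
Trivector part <vB>_3:
  e123: v1*b23 - v2*b13 + v3*b12 = (-3)*(1) - (-3)*(4) + (-3)*(3) = 0
vB = 21*e1 - 6*e2 - 15*e3 + 0*e123


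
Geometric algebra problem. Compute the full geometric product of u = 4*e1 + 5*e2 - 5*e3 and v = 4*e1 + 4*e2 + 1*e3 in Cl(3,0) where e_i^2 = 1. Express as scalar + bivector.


In Cl(3,0): e_i^2 = 1, e_ie_j = -e_je_i for i != j.
Scalar part = u . v = 4*4 + 5*4 + (-5)*1
= 16 + 20 + (-5) = 31
e12 coeff = 4*4 - 5*4 = 16 - 20 = -4
e13 coeff = 4*1 - (-5)*4 = 4 - (-20) = 24
e23 coeff = 5*1 - (-5)*4 = 5 - (-20) = 25
uv = 31 - 4*e12 + 24*e13 + 25*e23


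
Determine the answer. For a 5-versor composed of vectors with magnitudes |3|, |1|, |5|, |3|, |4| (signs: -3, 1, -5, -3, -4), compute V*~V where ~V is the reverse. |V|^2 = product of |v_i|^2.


Each vector v_i has |v_i|^2 = s_i^2
Squared scales: (-3)^2 = 9, 1^2 = 1, (-5)^2 = 25, (-3)^2 = 9, (-4)^2 = 16
|V|^2 = 9 * 1 * 25 * 9 * 16
= 32400


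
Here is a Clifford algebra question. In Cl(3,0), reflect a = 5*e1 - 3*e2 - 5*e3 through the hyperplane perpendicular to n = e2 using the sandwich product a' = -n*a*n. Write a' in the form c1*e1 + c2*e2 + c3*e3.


Reflection formula: a' = -n*a*n, with n = e2 (unit vector, n^2 = 1).
For reflection through hyperplane perp to e2:
The component along e2 flips sign, others stay.
a = (5, -3, -5)
a' = (5, 3, -5)
a' = 5*e1 + 3*e2 - 5*e3


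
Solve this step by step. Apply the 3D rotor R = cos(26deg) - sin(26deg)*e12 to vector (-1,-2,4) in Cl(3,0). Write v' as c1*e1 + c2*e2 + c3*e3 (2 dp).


Rotor R = cos(26deg) - sin(26deg)*e12
Rotation angle theta = 2 * 26 = 52 degrees in the e12 plane (e1 -> e2).
The component perpendicular to the plane (e3) is invariant: v'_3 = v3 = 4.00
cos(52deg) = 0.6157, sin(52deg) = 0.7880
v'_1 = v1*cos(theta) - v2*sin(theta) = -1*0.6157 - (-2)*0.7880 = 0.96
v'_2 = v1*sin(theta) + v2*cos(theta) = -1*0.7880 + (-2)*0.6157 = -2.02
v' = 0.96*e1 - 2.02*e2 + 4.00*e3


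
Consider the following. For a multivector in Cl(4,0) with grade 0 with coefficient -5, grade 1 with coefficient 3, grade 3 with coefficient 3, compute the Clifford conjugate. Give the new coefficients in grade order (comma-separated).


Clifford conjugate sign for grade k: (-1)^(k(k+1)/2)
Grade 0: (-1)^(0*1/2) = (-1)^0 = 1, coeff -5 -> -5
Grade 1: (-1)^(1*2/2) = (-1)^1 = -1, coeff 3 -> -3
Grade 3: (-1)^(3*4/2) = (-1)^6 = 1, coeff 3 -> 3
Conjugated coefficients: -5, -3, 3


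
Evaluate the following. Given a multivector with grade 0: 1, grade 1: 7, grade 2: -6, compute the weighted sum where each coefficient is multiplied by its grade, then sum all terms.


Grade-weighted sum = sum of grade_k * coefficient_k
0*1 = 0
1*7 = 7
2*(-6) = -12
Total = 0 + 7 + (-12) = -5


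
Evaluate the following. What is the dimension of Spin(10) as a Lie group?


Spin(n) double-covers SO(n); both have Lie algebra so(n) of dimension n(n-1)/2.
n = 10
n(n-1) = 10 * 9 = 90
dim Spin(10) = 90/2 = 45


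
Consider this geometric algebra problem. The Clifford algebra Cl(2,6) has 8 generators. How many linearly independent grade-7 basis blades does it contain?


Number of grade-k basis blades in Cl(p,q) with n = p + q is C(n, k).
n = 2 + 6 = 8
C(8, 7) = 8! / (7! * 1!)
= 40320 / (5040 * 1)
= 8


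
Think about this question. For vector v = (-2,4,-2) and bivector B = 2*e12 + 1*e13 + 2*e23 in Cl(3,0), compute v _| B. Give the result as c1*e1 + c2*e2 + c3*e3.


Left contraction v _| B = <vB>_1 (grade-1 part of the geometric product vB).
Using e1_|e12 = e2, e2_|e12 = -e1, e1_|e13 = e3, e3_|e13 = -e1, e2_|e23 = e3, e3_|e23 = -e2:
e1 coeff: -v2*b12 - v3*b13 = -(4)*(2) - (-2)*(1) = -6
e2 coeff: v1*b12 - v3*b23 = (-2)*(2) - (-2)*(2) = 0
e3 coeff: v1*b13 + v2*b23 = (-2)*(1) + (4)*(2) = 6
v _| B = -6*e1 + 0*e2 + 6*e3


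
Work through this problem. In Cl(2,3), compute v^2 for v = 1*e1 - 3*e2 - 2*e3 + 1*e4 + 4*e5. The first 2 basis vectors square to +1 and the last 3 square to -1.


v^2 = sum of c_i^2 * e_i^2
Positive signature terms (e_i^2 = +1): 1^2 + (-3)^2 = 10
Negative signature terms (e_j^2 = -1): (-2)^2 + 1^2 + 4^2 = 21
v^2 = 10 - 21 = -11


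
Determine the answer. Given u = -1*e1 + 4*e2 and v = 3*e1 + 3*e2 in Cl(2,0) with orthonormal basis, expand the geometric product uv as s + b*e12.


Expand: (-1*e1 + 4*e2)(3*e1 + 3*e2)
= (-1)*3*e1e1 + (-1)*3*e1e2 + 4*3*e2e1 + 4*3*e2e2
Using e1^2 = e2^2 = 1, e2e1 = -e1e2:
Scalar part s = (-1)*3 + 4*3 = -3 + 12 = 9
Bivector part b = (-1)*3 - 4*3 = -3 - 12 = -15
uv = 9 - 15*e12


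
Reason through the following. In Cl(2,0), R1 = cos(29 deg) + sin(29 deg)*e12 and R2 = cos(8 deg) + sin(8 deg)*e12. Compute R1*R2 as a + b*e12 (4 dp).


Same-plane rotors commute and their half-angles add:
R1*R2 = cos(a1 + a2) + sin(a1 + a2)*e12.
a1 + a2 = 29 + 8 = 37 deg
cos(37 deg) = 0.7986
sin(37 deg) = 0.6018
R1*R2 = 0.7986 + 0.6018*e12


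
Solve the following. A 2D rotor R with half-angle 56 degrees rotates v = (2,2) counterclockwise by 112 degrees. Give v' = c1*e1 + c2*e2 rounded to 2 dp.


Rotor R = cos(56deg) - sin(56deg)*e12
Rotation angle theta = 2 * 56 = 112 degrees
v' = R*v*~R rotates v by theta.
cos(112deg) = -0.3746, sin(112deg) = 0.9272
v'_1 = 2*cos(112deg) - 2*sin(112deg)
= 2*(-0.3746) - 2*0.9272
= -2.60
v'_2 = 2*sin(112deg) + 2*cos(112deg)
= 2*0.9272 + 2*(-0.3746)
= 1.11
v' = -2.60*e1 + 1.11*e2


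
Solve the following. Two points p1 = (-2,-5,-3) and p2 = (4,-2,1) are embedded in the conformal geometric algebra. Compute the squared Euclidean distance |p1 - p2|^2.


p1 - p2 = (-6, -3, -4)
|p1 - p2|^2 = (-6)^2 + (-3)^2 + (-4)^2
= 36 + 9 + 16
= 61


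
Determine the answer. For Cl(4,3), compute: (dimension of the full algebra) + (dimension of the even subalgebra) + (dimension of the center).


n = 4 + 3 = 7
Total dim = 2^7 = 128
Even subalgebra dim = 2^6 = 64
n is odd, so center dim = 2
Sum = 128 + 64 + 2 = 194


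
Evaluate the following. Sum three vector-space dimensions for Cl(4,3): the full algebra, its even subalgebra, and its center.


n = 4 + 3 = 7
Total dim = 2^7 = 128
Even subalgebra dim = 2^6 = 64
n is odd, so center dim = 2
Sum = 128 + 64 + 2 = 194


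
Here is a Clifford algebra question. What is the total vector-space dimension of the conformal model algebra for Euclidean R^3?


The conformal model of R^3 uses Cl(4,1): the 3 Euclidean generators plus two extra orthogonal generators e+ (e+^2 = +1) and e- (e-^2 = -1), from which the null vectors e0, einf are built.
Number of generators m = 3 + 2 = 5.
dim Cl(p,q) = 2^m = 2^5 = 32


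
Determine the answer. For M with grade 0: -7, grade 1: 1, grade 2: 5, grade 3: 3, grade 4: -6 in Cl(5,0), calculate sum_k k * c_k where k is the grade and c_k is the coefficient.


Grade-weighted sum = sum of grade_k * coefficient_k
0*(-7) = 0
1*1 = 1
2*5 = 10
3*3 = 9
4*(-6) = -24
Total = 0 + 1 + 10 + 9 + (-24) = -4


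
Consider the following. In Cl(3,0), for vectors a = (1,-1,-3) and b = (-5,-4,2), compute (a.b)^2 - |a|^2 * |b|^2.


a . b = 1*(-5) + (-1)*(-4) + (-3)*2
= -5 + 4 + (-6) = -7
|a|^2 = 1^2 + (-1)^2 + (-3)^2 = 11
|b|^2 = (-5)^2 + (-4)^2 + 2^2 = 45
(a.b)^2 = (-7)^2 = 49
|a|^2 * |b|^2 = 11 * 45 = 495
Result = 49 - 495 = -446


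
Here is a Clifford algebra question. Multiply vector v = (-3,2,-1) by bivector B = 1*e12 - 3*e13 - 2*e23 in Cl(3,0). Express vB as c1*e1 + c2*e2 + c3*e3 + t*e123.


vB has grade-1 (vector) and grade-3 (trivector) parts: vB = (v _| B) + (v ^ B).
Vector part <vB>_1:
  e1: -v2*b12 - v3*b13 = -(2)*(1) - (-1)*(-3) = -5
  e2: v1*b12 - v3*b23 = (-3)*(1) - (-1)*(-2) = -5
  e3: v1*b13 + v2*b23 = (-3)*(-3) + (2)*(-2) = 5
Trivector part <vB>_3:
  e123: v1*b23 - v2*b13 + v3*b12 = (-3)*(-2) - (2)*(-3) + (-1)*(1) = 11
vB = -5*e1 - 5*e2 + 5*e3 + 11*e123


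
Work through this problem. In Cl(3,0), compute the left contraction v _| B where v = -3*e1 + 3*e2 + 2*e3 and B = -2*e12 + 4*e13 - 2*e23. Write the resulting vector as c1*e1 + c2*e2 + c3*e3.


Left contraction v _| B = <vB>_1 (grade-1 part of the geometric product vB).
Using e1_|e12 = e2, e2_|e12 = -e1, e1_|e13 = e3, e3_|e13 = -e1, e2_|e23 = e3, e3_|e23 = -e2:
e1 coeff: -v2*b12 - v3*b13 = -(3)*(-2) - (2)*(4) = -2
e2 coeff: v1*b12 - v3*b23 = (-3)*(-2) - (2)*(-2) = 10
e3 coeff: v1*b13 + v2*b23 = (-3)*(4) + (3)*(-2) = -18
v _| B = -2*e1 + 10*e2 - 18*e3


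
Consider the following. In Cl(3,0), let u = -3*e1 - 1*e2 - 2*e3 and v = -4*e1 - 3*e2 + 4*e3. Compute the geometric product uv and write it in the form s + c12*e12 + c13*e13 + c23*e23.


In Cl(3,0): e_i^2 = 1, e_ie_j = -e_je_i for i != j.
Scalar part = u . v = (-3)*(-4) + (-1)*(-3) + (-2)*4
= 12 + 3 + (-8) = 7
e12 coeff = (-3)*(-3) - (-1)*(-4) = 9 - 4 = 5
e13 coeff = (-3)*4 - (-2)*(-4) = -12 - 8 = -20
e23 coeff = (-1)*4 - (-2)*(-3) = -4 - 6 = -10
uv = 7 + 5*e12 - 20*e13 - 10*e23


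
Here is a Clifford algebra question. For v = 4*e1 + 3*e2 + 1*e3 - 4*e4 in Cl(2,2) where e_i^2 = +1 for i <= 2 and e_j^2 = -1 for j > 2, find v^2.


v^2 = sum of c_i^2 * e_i^2
Positive signature terms (e_i^2 = +1): 4^2 + 3^2 = 25
Negative signature terms (e_j^2 = -1): 1^2 + (-4)^2 = 17
v^2 = 25 - 17 = 8


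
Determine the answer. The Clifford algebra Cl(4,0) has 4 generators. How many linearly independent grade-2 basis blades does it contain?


Number of grade-k basis blades in Cl(p,q) with n = p + q is C(n, k).
n = 4 + 0 = 4
C(4, 2) = 4! / (2! * 2!)
= 24 / (2 * 2)
= 6


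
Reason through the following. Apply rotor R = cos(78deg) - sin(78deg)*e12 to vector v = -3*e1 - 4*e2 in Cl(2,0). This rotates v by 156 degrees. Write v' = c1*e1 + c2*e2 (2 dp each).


Rotor R = cos(78deg) - sin(78deg)*e12
Rotation angle theta = 2 * 78 = 156 degrees
v' = R*v*~R rotates v by theta.
cos(156deg) = -0.9135, sin(156deg) = 0.4067
v'_1 = -3*cos(156deg) - (-4)*sin(156deg)
= -3*(-0.9135) - (-4)*0.4067
= 4.37
v'_2 = -3*sin(156deg) + (-4)*cos(156deg)
= -3*0.4067 + (-4)*(-0.9135)
= 2.43
v' = 4.37*e1 + 2.43*e2


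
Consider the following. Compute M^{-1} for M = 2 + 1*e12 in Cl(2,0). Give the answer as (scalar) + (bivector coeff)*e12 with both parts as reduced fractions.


M = 2 + 1*e12, where e12^2 = -1.
Since M commutes with its reverse ~M = a - b*e12, M * ~M = a^2 - b^2*e12^2 = a^2 + b^2.
So M^{-1} = ~M / (a^2 + b^2) = (a - b*e12)/(a^2 + b^2).
a^2 + b^2 = 4 + 1 = 5
Scalar part = 2/5 = 2/5
Bivector coeff = -1/5 = -1/5
M^{-1} = 2/5 - 1/5*e12


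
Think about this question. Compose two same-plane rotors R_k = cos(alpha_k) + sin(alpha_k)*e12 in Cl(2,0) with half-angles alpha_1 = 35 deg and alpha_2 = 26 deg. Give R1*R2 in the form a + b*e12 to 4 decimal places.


Same-plane rotors commute and their half-angles add:
R1*R2 = cos(a1 + a2) + sin(a1 + a2)*e12.
a1 + a2 = 35 + 26 = 61 deg
cos(61 deg) = 0.4848
sin(61 deg) = 0.8746
R1*R2 = 0.4848 + 0.8746*e12


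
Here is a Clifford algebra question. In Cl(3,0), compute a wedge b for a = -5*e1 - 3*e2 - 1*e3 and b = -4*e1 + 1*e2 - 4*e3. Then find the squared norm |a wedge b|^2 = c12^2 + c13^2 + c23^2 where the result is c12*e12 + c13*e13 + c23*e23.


a wedge b = (a1*b2 - a2*b1)*e12 + (a1*b3 - a3*b1)*e13 + (a2*b3 - a3*b2)*e23
e12 coeff: (-5)*1 - (-3)*(-4) = -5 - 12 = -17
e13 coeff: (-5)*(-4) - (-1)*(-4) = 20 - 4 = 16
e23 coeff: (-3)*(-4) - (-1)*1 = 12 - (-1) = 13
|a wedge b|^2 = (-17)^2 + 16^2 + 13^2
= 289 + 256 + 169
= 714


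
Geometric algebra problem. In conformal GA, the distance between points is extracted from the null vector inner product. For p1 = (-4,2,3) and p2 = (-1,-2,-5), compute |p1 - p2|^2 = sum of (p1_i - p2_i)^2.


p1 - p2 = (-3, 4, 8)
|p1 - p2|^2 = (-3)^2 + 4^2 + 8^2
= 9 + 16 + 64
= 89


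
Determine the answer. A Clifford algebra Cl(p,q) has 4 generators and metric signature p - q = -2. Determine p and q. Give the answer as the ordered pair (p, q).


We need p + q = 4 and p - q = -2.
Adding: 2p = 4 + (-2) = 2, so p = 1.
Then q = 4 - 1 = 3.
(p, q) = (1, 3)


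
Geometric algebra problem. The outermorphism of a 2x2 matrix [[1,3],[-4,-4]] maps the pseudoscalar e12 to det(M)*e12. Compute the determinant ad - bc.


The outermorphism of a linear map f sends e1^e2 to f(e1)^f(e2).
f(e1) = 1*e1 - 4*e2
f(e2) = 3*e1 - 4*e2
f(e1) ^ f(e2) = (1*e1 - 4*e2) ^ (3*e1 - 4*e2)
= 1*(-4)*e12 + (-4)*3*e21
= (-4 - (-12))*e12
= 8*e12
Coefficient = 8


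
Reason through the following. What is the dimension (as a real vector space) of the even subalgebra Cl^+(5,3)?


Even subalgebra dimension = 2^(n-1)
n = 5 + 3 = 8
2^(8 - 1) = 2^7 = 128
Verification: sum of C(8,k) for even k = 1 + 28 + 70 + 28 + 1 = 128
Result = 128


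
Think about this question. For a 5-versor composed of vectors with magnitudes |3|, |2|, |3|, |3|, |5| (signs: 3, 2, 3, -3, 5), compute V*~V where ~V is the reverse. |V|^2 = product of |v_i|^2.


Each vector v_i has |v_i|^2 = s_i^2
Squared scales: 3^2 = 9, 2^2 = 4, 3^2 = 9, (-3)^2 = 9, 5^2 = 25
|V|^2 = 9 * 4 * 9 * 9 * 25
= 72900


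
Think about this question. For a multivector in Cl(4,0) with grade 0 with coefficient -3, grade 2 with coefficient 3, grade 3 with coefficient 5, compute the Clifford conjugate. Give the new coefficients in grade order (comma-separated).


Clifford conjugate sign for grade k: (-1)^(k(k+1)/2)
Grade 0: (-1)^(0*1/2) = (-1)^0 = 1, coeff -3 -> -3
Grade 2: (-1)^(2*3/2) = (-1)^3 = -1, coeff 3 -> -3
Grade 3: (-1)^(3*4/2) = (-1)^6 = 1, coeff 5 -> 5
Conjugated coefficients: -3, -3, 5
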